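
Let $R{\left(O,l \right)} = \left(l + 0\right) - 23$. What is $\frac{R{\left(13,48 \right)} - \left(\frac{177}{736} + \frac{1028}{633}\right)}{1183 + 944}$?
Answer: $\frac{10778551}{990943776} \approx 0.010877$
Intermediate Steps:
$R{\left(O,l \right)} = -23 + l$ ($R{\left(O,l \right)} = l - 23 = -23 + l$)
$\frac{R{\left(13,48 \right)} - \left(\frac{177}{736} + \frac{1028}{633}\right)}{1183 + 944} = \frac{\left(-23 + 48\right) - \left(\frac{177}{736} + \frac{1028}{633}\right)}{1183 + 944} = \frac{25 - \left(\frac{177}{736} + \frac{1028}{633}\right)}{2127} = \left(25 - \frac{868649}{465888}\right) \frac{1}{2127} = \frac{10778551}{465888} \cdot \frac{1}{2127} = \frac{10778551}{990943776}$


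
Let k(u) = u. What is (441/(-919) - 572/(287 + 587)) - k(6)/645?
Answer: -98746671/86344645 ≈ -1.1436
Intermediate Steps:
(441/(-919) - 572/(287 + 587)) - k(6)/645 = (441/(-919) - 572/(287 + 587)) - 6/645 = (441*(-1/919) - 572/874) - 6/645 = (-441/919 - 572*1/874) - 1*2/215 = (-441/919 - 286/437) - 2/215 = -455551/401603 - 2/215 = -98746671/86344645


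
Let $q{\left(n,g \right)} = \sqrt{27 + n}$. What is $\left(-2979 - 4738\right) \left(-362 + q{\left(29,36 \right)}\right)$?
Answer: $2793554 - 15434 \sqrt{14} \approx 2.7358 \cdot 10^{6}$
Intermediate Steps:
$\left(-2979 - 4738\right) \left(-362 + q{\left(29,36 \right)}\right) = \left(-2979 - 4738\right) \left(-362 + \sqrt{27 + 29}\right) = - 7717 \left(-362 + \sqrt{56}\right) = - 7717 \left(-362 + 2 \sqrt{14}\right) = 2793554 - 15434 \sqrt{14}$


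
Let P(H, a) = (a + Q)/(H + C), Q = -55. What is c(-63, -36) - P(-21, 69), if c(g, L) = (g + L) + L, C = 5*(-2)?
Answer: -4171/31 ≈ -134.55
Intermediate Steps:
C = -10
c(g, L) = g + 2*L (c(g, L) = (L + g) + L = g + 2*L)
P(H, a) = (-55 + a)/(-10 + H) (P(H, a) = (a - 55)/(H - 10) = (-55 + a)/(-10 + H))
c(-63, -36) - P(-21, 69) = (-63 + 2*(-36)) - (-55 + 69)/(-10 - 21) = (-63 - 72) - 14/(-31) = -135 - (-1)*14/31 = -135 - 1*(-14/31) = -135 + 14/31 = -4171/31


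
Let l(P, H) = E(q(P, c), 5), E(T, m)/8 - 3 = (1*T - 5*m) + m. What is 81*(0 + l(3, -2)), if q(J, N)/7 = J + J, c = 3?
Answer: 16200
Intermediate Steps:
q(J, N) = 14*J (q(J, N) = 7*(J + J) = 7*(2*J) = 14*J)
E(T, m) = 24 - 32*m + 8*T (E(T, m) = 24 + 8*((1*T - 5*m) + m) = 24 + 8*((T - 5*m) + m) = 24 + 8*(T - 4*m) = 24 + (-32*m + 8*T) = 24 - 32*m + 8*T)
l(P, H) = -136 + 112*P (l(P, H) = 24 - 32*5 + 8*(14*P) = 24 - 160 + 112*P = -136 + 112*P)
81*(0 + l(3, -2)) = 81*(0 + (-136 + 112*3)) = 81*(0 + (-136 + 336)) = 81*(0 + 200) = 81*200 = 16200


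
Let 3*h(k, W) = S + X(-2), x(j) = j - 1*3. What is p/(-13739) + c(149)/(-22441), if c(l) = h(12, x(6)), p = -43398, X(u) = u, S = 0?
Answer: 2921711032/924950697 ≈ 3.1588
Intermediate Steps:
x(j) = -3 + j (x(j) = j - 3 = -3 + j)
h(k, W) = -⅔ (h(k, W) = (0 - 2)/3 = (⅓)*(-2) = -⅔)
c(l) = -⅔
p/(-13739) + c(149)/(-22441) = -43398/(-13739) - ⅔/(-22441) = -43398*(-1/13739) - ⅔*(-1/22441) = 43398/13739 + 2/67323 = 2921711032/924950697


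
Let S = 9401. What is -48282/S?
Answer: -48282/9401 ≈ -5.1358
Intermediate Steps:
-48282/S = -48282/9401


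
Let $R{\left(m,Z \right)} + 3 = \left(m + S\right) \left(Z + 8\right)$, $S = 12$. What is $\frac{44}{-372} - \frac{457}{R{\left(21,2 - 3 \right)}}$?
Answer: $- \frac{5001}{2356} \approx -2.1227$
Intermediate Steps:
$R{\left(m,Z \right)} = -3 + \left(8 + Z\right) \left(12 + m\right)$ ($R{\left(m,Z \right)} = -3 + \left(m + 12\right) \left(Z + 8\right) = -3 + \left(12 + m\right) \left(8 + Z\right) = -3 + \left(8 + Z\right) \left(12 + m\right)$)
$\frac{44}{-372} - \frac{457}{R{\left(21,2 - 3 \right)}} = \frac{44}{-372} - \frac{457}{93 + 8 \cdot 21 + 12 \left(2 - 3\right) + \left(2 - 3\right) 21} = 44 \left(- \frac{1}{372}\right) - \frac{457}{93 + 168 + 12 \left(-1\right) - 21} = - \frac{11}{93} - \frac{457}{93 + 168 - 12 - 21} = - \frac{11}{93} - \frac{457}{228} = - \frac{5001}{2356}$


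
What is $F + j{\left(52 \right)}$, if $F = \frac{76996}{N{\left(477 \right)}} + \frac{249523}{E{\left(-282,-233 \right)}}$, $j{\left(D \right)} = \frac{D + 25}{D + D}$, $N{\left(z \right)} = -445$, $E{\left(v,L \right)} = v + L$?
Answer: $- \frac{626167349}{953368} \approx -656.79$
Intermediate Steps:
$E{\left(v,L \right)} = L + v$
$j{\left(D \right)} = \frac{25 + D}{2 D}$
$F = - \frac{6027627}{9167}$ ($F = \frac{76996}{-445} + \frac{249523}{-233 - 282} = 76996 \left(- \frac{1}{445}\right) + \frac{249523}{-515} = - \frac{76996}{445} + 249523 \left(- \frac{1}{515}\right) = - \frac{76996}{445} - \frac{249523}{515} = - \frac{6027627}{9167} \approx -657.54$)
$F + j{\left(52 \right)} = - \frac{6027627}{9167} + \frac{25 + 52}{2 \cdot 52} = - \frac{6027627}{9167} + \frac{1}{2} \cdot \frac{1}{52} \cdot 77 = - \frac{6027627}{9167} + \frac{77}{104} = - \frac{626167349}{953368}$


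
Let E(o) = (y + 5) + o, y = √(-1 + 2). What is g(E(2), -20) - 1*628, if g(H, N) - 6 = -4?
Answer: -626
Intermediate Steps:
y = 1 (y = √1 = 1)
E(o) = 6 + o (E(o) = (1 + 5) + o = 6 + o)
g(H, N) = 2 (g(H, N) = 6 - 4 = 2)
g(E(2), -20) - 1*628 = 2 - 1*628 = 2 - 628 = -626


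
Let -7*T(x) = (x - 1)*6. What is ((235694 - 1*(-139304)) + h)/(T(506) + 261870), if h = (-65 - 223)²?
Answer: 1602797/915030 ≈ 1.7516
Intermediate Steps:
T(x) = 6/7 - 6*x/7 (T(x) = -(x - 1)*6/7 = -(-1 + x)*6/7 = -(-6 + 6*x)/7 = 6/7 - 6*x/7)
h = 82944 (h = (-288)² = 82944)
((235694 - 1*(-139304)) + h)/(T(506) + 261870) = ((235694 - 1*(-139304)) + 82944)/((6/7 - 6/7*506) + 261870) = ((235694 + 139304) + 82944)/((6/7 - 3036/7) + 261870) = (374998 + 82944)/(-3030/7 + 261870) = 457942/(1830060/7) = 457942*(7/1830060) = 1602797/915030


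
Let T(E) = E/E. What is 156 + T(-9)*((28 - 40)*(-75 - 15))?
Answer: 1236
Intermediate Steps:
T(E) = 1
156 + T(-9)*((28 - 40)*(-75 - 15)) = 156 + 1*((28 - 40)*(-75 - 15)) = 156 + 1*(-12*(-90)) = 156 + 1*1080 = 156 + 1080 = 1236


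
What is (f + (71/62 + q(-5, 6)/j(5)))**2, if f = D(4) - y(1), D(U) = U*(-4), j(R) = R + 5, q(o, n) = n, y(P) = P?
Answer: 22363441/96100 ≈ 232.71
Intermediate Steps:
j(R) = 5 + R
D(U) = -4*U
f = -17 (f = -4*4 - 1*1 = -16 - 1 = -17)
(f + (71/62 + q(-5, 6)/j(5)))**2 = (-17 + (71/62 + 6/(5 + 5)))**2 = (-17 + (71*(1/62) + 6/10))**2 = (-17 + (71/62 + 6*(1/10)))**2 = (-17 + (71/62 + 3/5))**2 = (-17 + 541/310)**2 = (-4729/310)**2 = 22363441/96100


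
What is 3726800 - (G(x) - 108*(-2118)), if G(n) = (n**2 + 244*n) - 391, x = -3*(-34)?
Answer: 3463155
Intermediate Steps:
x = 102
G(n) = -391 + n**2 + 244*n
3726800 - (G(x) - 108*(-2118)) = 3726800 - ((-391 + 102**2 + 244*102) - 108*(-2118)) = 3726800 - ((-391 + 10404 + 24888) + 228744) = 3726800 - (34901 + 228744) = 3726800 - 1*263645 = 3726800 - 263645 = 3463155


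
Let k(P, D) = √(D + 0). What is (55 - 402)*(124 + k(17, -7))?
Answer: -43028 - 347*I*√7 ≈ -43028.0 - 918.08*I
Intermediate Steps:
k(P, D) = √D
(55 - 402)*(124 + k(17, -7)) = (55 - 402)*(124 + √(-7)) = -347*(124 + I*√7) = -43028 - 347*I*√7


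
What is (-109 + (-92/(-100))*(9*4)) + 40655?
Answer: 1014478/25 ≈ 40579.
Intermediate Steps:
(-109 + (-92/(-100))*(9*4)) + 40655 = (-109 - 92*(-1/100)*36) + 40655 = (-109 + (23/25)*36) + 40655 = (-109 + 828/25) + 40655 = -1897/25 + 40655 = 1014478/25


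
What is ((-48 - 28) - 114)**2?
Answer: 36100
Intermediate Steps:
((-48 - 28) - 114)**2 = (-76 - 114)**2 = (-190)**2 = 36100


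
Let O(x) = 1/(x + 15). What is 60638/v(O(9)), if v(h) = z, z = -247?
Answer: -60638/247 ≈ -245.50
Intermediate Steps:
O(x) = 1/(15 + x)
v(h) = -247
60638/v(O(9)) = 60638/(-247) = 60638*(-1/247) = -60638/247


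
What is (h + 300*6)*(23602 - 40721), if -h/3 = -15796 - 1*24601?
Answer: -2105482929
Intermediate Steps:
h = 121191 (h = -3*(-15796 - 1*24601) = -3*(-15796 - 24601) = -3*(-40397) = 121191)
(h + 300*6)*(23602 - 40721) = (121191 + 300*6)*(23602 - 40721) = (121191 + 1800)*(-17119) = 122991*(-17119) = -2105482929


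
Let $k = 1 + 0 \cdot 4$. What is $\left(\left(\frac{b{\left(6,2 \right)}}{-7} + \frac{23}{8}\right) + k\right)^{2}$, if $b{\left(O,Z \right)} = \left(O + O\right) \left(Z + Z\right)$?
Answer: $\frac{27889}{3136} \approx 8.8932$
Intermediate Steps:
$b{\left(O,Z \right)} = 4 O Z$ ($b{\left(O,Z \right)} = 2 O 2 Z = 4 O Z$)
$k = 1$ ($k = 1 + 0 = 1$)
$\left(\left(\frac{b{\left(6,2 \right)}}{-7} + \frac{23}{8}\right) + k\right)^{2} = \left(\left(\frac{4 \cdot 6 \cdot 2}{-7} + \frac{23}{8}\right) + 1\right)^{2} = \left(\left(48 \left(- \frac{1}{7}\right) + 23 \cdot \frac{1}{8}\right) + 1\right)^{2} = \left(\left(- \frac{48}{7} + \frac{23}{8}\right) + 1\right)^{2} = \left(- \frac{223}{56} + 1\right)^{2} = \left(- \frac{167}{56}\right)^{2} = \frac{27889}{3136}$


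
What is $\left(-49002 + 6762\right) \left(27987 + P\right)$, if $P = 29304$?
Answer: $-2419971840$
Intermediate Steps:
$\left(-49002 + 6762\right) \left(27987 + P\right) = \left(-49002 + 6762\right) \left(27987 + 29304\right) = \left(-42240\right) 57291 = -2419971840$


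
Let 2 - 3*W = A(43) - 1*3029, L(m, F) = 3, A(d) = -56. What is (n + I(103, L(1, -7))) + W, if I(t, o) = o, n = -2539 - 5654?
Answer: -7161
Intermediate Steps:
n = -8193
W = 1029 (W = ⅔ - (-56 - 1*3029)/3 = ⅔ - (-56 - 3029)/3 = ⅔ - ⅓*(-3085) = ⅔ + 3085/3 = 1029)
(n + I(103, L(1, -7))) + W = (-8193 + 3) + 1029 = -8190 + 1029 = -7161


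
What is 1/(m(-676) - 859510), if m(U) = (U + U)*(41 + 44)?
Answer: -1/974430 ≈ -1.0262e-6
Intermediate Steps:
m(U) = 170*U (m(U) = (2*U)*85 = 170*U)
1/(m(-676) - 859510) = 1/(170*(-676) - 859510) = 1/(-114920 - 859510) = 1/(-974430) = -1/974430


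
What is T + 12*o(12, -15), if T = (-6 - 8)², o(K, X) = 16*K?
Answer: 2500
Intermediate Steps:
T = 196 (T = (-14)² = 196)
T + 12*o(12, -15) = 196 + 12*(16*12) = 196 + 12*192 = 196 + 2304 = 2500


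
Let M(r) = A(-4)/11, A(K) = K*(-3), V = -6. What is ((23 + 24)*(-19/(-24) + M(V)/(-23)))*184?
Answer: 212393/33 ≈ 6436.1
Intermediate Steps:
A(K) = -3*K
M(r) = 12/11 (M(r) = -3*(-4)/11 = 12*(1/11) = 12/11)
((23 + 24)*(-19/(-24) + M(V)/(-23)))*184 = ((23 + 24)*(-19/(-24) + (12/11)/(-23)))*184 = (47*(-19*(-1/24) + (12/11)*(-1/23)))*184 = (47*(19/24 - 12/253))*184 = (47*(4519/6072))*184 = (212393/6072)*184 = 212393/33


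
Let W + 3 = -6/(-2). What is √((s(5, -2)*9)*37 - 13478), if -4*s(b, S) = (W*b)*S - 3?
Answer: I*√52913/2 ≈ 115.01*I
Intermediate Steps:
W = 0 (W = -3 - 6/(-2) = -3 - 6*(-½) = -3 + 3 = 0)
s(b, S) = ¾ (s(b, S) = -((0*b)*S - 3)/4 = -(0*S - 3)/4 = -(0 - 3)/4 = -¼*(-3) = ¾)
√((s(5, -2)*9)*37 - 13478) = √(((¾)*9)*37 - 13478) = √((27/4)*37 - 13478) = √(999/4 - 13478) = √(-52913/4) = I*√52913/2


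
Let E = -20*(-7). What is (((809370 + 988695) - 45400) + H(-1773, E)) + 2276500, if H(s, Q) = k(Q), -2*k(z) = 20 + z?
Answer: 4029085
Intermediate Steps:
E = 140
k(z) = -10 - z/2 (k(z) = -(20 + z)/2 = -10 - z/2)
H(s, Q) = -10 - Q/2
(((809370 + 988695) - 45400) + H(-1773, E)) + 2276500 = (((809370 + 988695) - 45400) + (-10 - ½*140)) + 2276500 = ((1798065 - 45400) + (-10 - 70)) + 2276500 = (1752665 - 80) + 2276500 = 1752585 + 2276500 = 4029085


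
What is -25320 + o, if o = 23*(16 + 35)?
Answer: -24147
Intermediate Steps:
o = 1173 (o = 23*51 = 1173)
-25320 + o = -25320 + 1173 = -24147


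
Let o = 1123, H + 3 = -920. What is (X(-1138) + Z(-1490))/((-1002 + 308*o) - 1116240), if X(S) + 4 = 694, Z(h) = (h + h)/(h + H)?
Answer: -833975/930643427 ≈ -0.00089613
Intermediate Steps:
H = -923 (H = -3 - 920 = -923)
Z(h) = 2*h/(-923 + h) (Z(h) = (h + h)/(h - 923) = (2*h)/(-923 + h) = 2*h/(-923 + h))
X(S) = 690 (X(S) = -4 + 694 = 690)
(X(-1138) + Z(-1490))/((-1002 + 308*o) - 1116240) = (690 + 2*(-1490)/(-923 - 1490))/((-1002 + 308*1123) - 1116240) = (690 + 2*(-1490)/(-2413))/((-1002 + 345884) - 1116240) = (690 + 2*(-1490)*(-1/2413))/(344882 - 1116240) = (690 + 2980/2413)/(-771358) = (1667950/2413)*(-1/771358) = -833975/930643427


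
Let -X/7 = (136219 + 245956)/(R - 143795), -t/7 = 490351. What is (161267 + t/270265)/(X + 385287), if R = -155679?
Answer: 1864499168075036/4454975453041385 ≈ 0.41852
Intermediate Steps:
t = -3432457 (t = -7*490351 = -3432457)
X = 382175/42782 (X = -7*(136219 + 245956)/(-155679 - 143795) = -2675225/(-299474) = -2675225*(-1)/299474 = -7*(-382175/299474) = 382175/42782 ≈ 8.9331)
(161267 + t/270265)/(X + 385287) = (161267 - 3432457/270265)/(382175/42782 + 385287) = (161267 - 3432457*1/270265)/(16483730609/42782) = (161267 - 3432457/270265)*(42782/16483730609) = (43581393298/270265)*(42782/16483730609) = 1864499168075036/4454975453041385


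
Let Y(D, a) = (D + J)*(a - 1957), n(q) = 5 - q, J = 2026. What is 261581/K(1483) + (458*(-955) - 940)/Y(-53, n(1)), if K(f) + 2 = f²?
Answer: 657318476333/2824814806401 ≈ 0.23269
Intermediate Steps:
K(f) = -2 + f²
Y(D, a) = (-1957 + a)*(2026 + D) (Y(D, a) = (D + 2026)*(a - 1957) = (2026 + D)*(-1957 + a) = (-1957 + a)*(2026 + D))
261581/K(1483) + (458*(-955) - 940)/Y(-53, n(1)) = 261581/(-2 + 1483²) + (458*(-955) - 940)/(-3964882 - 1957*(-53) + 2026*(5 - 1*1) - 53*(5 - 1*1)) = 261581/(-2 + 2199289) + (-437390 - 940)/(-3964882 + 103721 + 2026*(5 - 1) - 53*(5 - 1)) = 261581/2199287 - 438330/(-3964882 + 103721 + 2026*4 - 53*4) = 261581*(1/2199287) - 438330/(-3964882 + 103721 + 8104 - 212) = 261581/2199287 - 438330/(-3853269) = 261581/2199287 - 438330*(-1/3853269) = 261581/2199287 + 146110/1284423 = 657318476333/2824814806401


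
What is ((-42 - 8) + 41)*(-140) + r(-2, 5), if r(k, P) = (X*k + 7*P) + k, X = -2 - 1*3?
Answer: 1303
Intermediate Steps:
X = -5 (X = -2 - 3 = -5)
r(k, P) = -4*k + 7*P (r(k, P) = (-5*k + 7*P) + k = -4*k + 7*P)
((-42 - 8) + 41)*(-140) + r(-2, 5) = ((-42 - 8) + 41)*(-140) + (-4*(-2) + 7*5) = (-50 + 41)*(-140) + (8 + 35) = -9*(-140) + 43 = 1260 + 43 = 1303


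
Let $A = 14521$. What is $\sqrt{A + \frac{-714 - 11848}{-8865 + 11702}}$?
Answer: $\frac{\sqrt{116837632055}}{2837} \approx 120.48$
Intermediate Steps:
$\sqrt{A + \frac{-714 - 11848}{-8865 + 11702}} = \sqrt{14521 + \frac{-714 - 11848}{-8865 + 11702}} = \sqrt{14521 + \frac{-714 - 11848}{2837}} = \sqrt{14521 - \frac{12562}{2837}} = \sqrt{\frac{41183515}{2837}} = \frac{\sqrt{116837632055}}{2837}$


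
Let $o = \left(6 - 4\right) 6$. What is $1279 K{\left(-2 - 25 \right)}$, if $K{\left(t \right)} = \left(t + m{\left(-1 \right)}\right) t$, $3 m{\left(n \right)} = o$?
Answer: $794259$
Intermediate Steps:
$o = 12$ ($o = 2 \cdot 6 = 12$)
$m{\left(n \right)} = 4$ ($m{\left(n \right)} = \frac{1}{3} \cdot 12 = 4$)
$K{\left(t \right)} = t \left(4 + t\right)$ ($K{\left(t \right)} = \left(t + 4\right) t = \left(4 + t\right) t = t \left(4 + t\right)$)
$1279 K{\left(-2 - 25 \right)} = 1279 \left(-2 - 25\right) \left(4 - 27\right) = 1279 \left(- 27 \left(4 - 27\right)\right) = 1279 \left(\left(-27\right) \left(-23\right)\right) = 1279 \cdot 621 = 794259$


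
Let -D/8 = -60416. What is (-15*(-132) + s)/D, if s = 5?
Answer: 1985/483328 ≈ 0.0041069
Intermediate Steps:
D = 483328 (D = -8*(-60416) = 483328)
(-15*(-132) + s)/D = (-15*(-132) + 5)/483328 = (1980 + 5)*(1/483328) = 1985*(1/483328) = 1985/483328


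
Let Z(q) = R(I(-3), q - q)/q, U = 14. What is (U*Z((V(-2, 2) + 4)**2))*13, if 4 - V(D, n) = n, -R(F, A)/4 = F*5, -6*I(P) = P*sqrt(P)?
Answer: -455*I*sqrt(3)/9 ≈ -87.565*I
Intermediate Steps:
I(P) = -P**(3/2)/6 (I(P) = -P*sqrt(P)/6 = -P**(3/2)/6)
R(F, A) = -20*F (R(F, A) = -4*F*5 = -20*F)
V(D, n) = 4 - n
Z(q) = -10*I*sqrt(3)/q (Z(q) = (-(-10)*(-3)**(3/2)/3)/q = (-(-10)*(-3*I*sqrt(3))/3)/q = (-10*I*sqrt(3))/q = -10*I*sqrt(3)/q)
(U*Z((V(-2, 2) + 4)**2))*13 = (14*(-10*I*sqrt(3)/(((4 - 1*2) + 4)**2)))*13 = (14*(-10*I*sqrt(3)/(((4 - 2) + 4)**2)))*13 = (14*(-10*I*sqrt(3)/((2 + 4)**2)))*13 = (14*(-10*I*sqrt(3)/(6**2)))*13 = (14*(-10*I*sqrt(3)/36))*13 = (14*(-10*I*sqrt(3)*1/36))*13 = (14*(-5*I*sqrt(3)/18))*13 = -35*I*sqrt(3)/9*13 = -455*I*sqrt(3)/9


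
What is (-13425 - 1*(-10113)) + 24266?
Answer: 20954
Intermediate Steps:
(-13425 - 1*(-10113)) + 24266 = (-13425 + 10113) + 24266 = -3312 + 24266 = 20954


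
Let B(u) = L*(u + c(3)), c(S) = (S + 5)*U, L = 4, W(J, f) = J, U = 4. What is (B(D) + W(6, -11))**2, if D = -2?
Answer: 15876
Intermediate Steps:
c(S) = 20 + 4*S (c(S) = (S + 5)*4 = (5 + S)*4 = 20 + 4*S)
B(u) = 128 + 4*u (B(u) = 4*(u + (20 + 4*3)) = 4*(u + (20 + 12)) = 4*(u + 32) = 4*(32 + u) = 128 + 4*u)
(B(D) + W(6, -11))**2 = ((128 + 4*(-2)) + 6)**2 = ((128 - 8) + 6)**2 = (120 + 6)**2 = 126**2 = 15876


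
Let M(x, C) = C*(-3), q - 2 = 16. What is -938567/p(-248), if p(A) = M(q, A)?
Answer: -938567/744 ≈ -1261.5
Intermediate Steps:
q = 18 (q = 2 + 16 = 18)
M(x, C) = -3*C
p(A) = -3*A
-938567/p(-248) = -938567/((-3*(-248))) = -938567/744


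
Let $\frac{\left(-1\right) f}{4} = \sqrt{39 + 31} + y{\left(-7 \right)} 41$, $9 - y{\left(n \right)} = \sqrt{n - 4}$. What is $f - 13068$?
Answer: $-14544 - 4 \sqrt{70} + 164 i \sqrt{11} \approx -14577.0 + 543.93 i$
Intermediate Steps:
$y{\left(n \right)} = 9 - \sqrt{-4 + n}$ ($y{\left(n \right)} = 9 - \sqrt{n - 4} = 9 - \sqrt{-4 + n}$)
$f = -1476 - 4 \sqrt{70} + 164 i \sqrt{11}$ ($f = - 4 \left(\sqrt{39 + 31} + \left(9 - \sqrt{-4 - 7}\right) 41\right) = - 4 \left(\sqrt{70} + \left(9 - \sqrt{-11}\right) 41\right) = - 4 \left(\sqrt{70} + \left(9 - i \sqrt{11}\right) 41\right) = - 4 \left(\sqrt{70} + \left(369 - 41 i \sqrt{11}\right)\right) = - 4 \left(369 + \sqrt{70} - 41 i \sqrt{11}\right) = -1476 - 4 \sqrt{70} + 164 i \sqrt{11} \approx -1509.5 + 543.93 i$)
$f - 13068 = \left(-1476 - 4 \sqrt{70} + 164 i \sqrt{11}\right) - 13068 = -14544 - 4 \sqrt{70} + 164 i \sqrt{11}$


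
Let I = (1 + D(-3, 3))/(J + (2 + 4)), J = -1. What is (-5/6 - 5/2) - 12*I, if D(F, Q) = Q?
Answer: -194/15 ≈ -12.933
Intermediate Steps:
I = ⅘ (I = (1 + 3)/(-1 + (2 + 4)) = 4/(-1 + 6) = 4/5 = 4*(⅕) = ⅘ ≈ 0.80000)
(-5/6 - 5/2) - 12*I = (-5/6 - 5/2) - 12*⅘ = (-5*⅙ - 5*½) - 48/5 = (-⅚ - 5/2) - 48/5 = -10/3 - 48/5 = -194/15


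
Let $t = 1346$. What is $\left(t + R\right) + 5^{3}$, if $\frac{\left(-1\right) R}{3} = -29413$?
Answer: $89710$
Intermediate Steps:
$R = 88239$ ($R = \left(-3\right) \left(-29413\right) = 88239$)
$\left(t + R\right) + 5^{3} = \left(1346 + 88239\right) + 5^{3} = 89585 + 125 = 89710$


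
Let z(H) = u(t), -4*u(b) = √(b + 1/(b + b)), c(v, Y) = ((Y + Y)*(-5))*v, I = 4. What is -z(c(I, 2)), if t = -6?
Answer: I*√219/24 ≈ 0.61661*I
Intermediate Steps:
c(v, Y) = -10*Y*v (c(v, Y) = ((2*Y)*(-5))*v = (-10*Y)*v = -10*Y*v)
u(b) = -√(b + 1/(2*b))/4 (u(b) = -√(b + 1/(b + b))/4 = -√(b + 1/(2*b))/4)
z(H) = -I*√219/24 (z(H) = -√(2/(-6) + 4*(-6))/8 = -√(2*(-⅙) - 24)/8 = -√(-⅓ - 24)/8 = -I*√219/24)
-z(c(I, 2)) = -(-1)*I*√219/24 = I*√219/24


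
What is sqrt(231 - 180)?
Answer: sqrt(51) ≈ 7.1414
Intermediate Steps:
sqrt(231 - 180) = sqrt(51)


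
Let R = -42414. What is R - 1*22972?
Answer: -65386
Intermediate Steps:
R - 1*22972 = -42414 - 1*22972 = -42414 - 22972 = -65386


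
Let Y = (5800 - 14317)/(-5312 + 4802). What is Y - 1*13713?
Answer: -136963/10 ≈ -13696.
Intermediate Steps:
Y = 167/10 (Y = -8517/(-510) = -8517*(-1/510) = 167/10 ≈ 16.700)
Y - 1*13713 = 167/10 - 1*13713 = 167/10 - 13713 = -136963/10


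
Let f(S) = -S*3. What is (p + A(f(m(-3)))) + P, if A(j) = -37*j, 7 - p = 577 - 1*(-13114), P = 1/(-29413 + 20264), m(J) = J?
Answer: -128241534/9149 ≈ -14017.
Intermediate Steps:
P = -1/9149 (P = 1/(-9149) = -1/9149 ≈ -0.00010930)
f(S) = -3*S
p = -13684 (p = 7 - (577 - 1*(-13114)) = 7 - (577 + 13114) = 7 - 1*13691 = 7 - 13691 = -13684)
(p + A(f(m(-3)))) + P = (-13684 - (-111)*(-3)) - 1/9149 = (-13684 - 37*9) - 1/9149 = (-13684 - 333) - 1/9149 = -14017 - 1/9149 = -128241534/9149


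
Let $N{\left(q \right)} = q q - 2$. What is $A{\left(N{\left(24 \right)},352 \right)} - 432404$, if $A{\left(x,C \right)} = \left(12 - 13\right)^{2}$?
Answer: $-432403$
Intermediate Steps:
$N{\left(q \right)} = -2 + q^{2}$ ($N{\left(q \right)} = q^{2} - 2 = -2 + q^{2}$)
$A{\left(x,C \right)} = 1$ ($A{\left(x,C \right)} = \left(-1\right)^{2} = 1$)
$A{\left(N{\left(24 \right)},352 \right)} - 432404 = 1 - 432404 = -432403$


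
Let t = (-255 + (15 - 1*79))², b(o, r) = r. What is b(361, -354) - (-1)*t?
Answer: 101407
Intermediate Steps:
t = 101761 (t = (-255 + (15 - 79))² = (-255 - 64)² = (-319)² = 101761)
b(361, -354) - (-1)*t = -354 - (-1)*101761 = -354 - 1*(-101761) = -354 + 101761 = 101407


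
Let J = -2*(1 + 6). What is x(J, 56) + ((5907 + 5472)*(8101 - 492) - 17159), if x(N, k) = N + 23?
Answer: 86565661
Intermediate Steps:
J = -14 (J = -2*7 = -14)
x(N, k) = 23 + N
x(J, 56) + ((5907 + 5472)*(8101 - 492) - 17159) = (23 - 14) + ((5907 + 5472)*(8101 - 492) - 17159) = 9 + (11379*7609 - 17159) = 9 + (86582811 - 17159) = 9 + 86565652 = 86565661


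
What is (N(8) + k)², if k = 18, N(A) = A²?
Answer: 6724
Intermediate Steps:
(N(8) + k)² = (8² + 18)² = (64 + 18)² = 82² = 6724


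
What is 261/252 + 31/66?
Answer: 1391/924 ≈ 1.5054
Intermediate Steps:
261/252 + 31/66 = 261*(1/252) + 31*(1/66) = 29/28 + 31/66 = 1391/924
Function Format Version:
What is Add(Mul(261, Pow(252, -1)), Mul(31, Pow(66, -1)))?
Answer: Rational(1391, 924) ≈ 1.5054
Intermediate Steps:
Add(Mul(261, Pow(252, -1)), Mul(31, Pow(66, -1))) = Add(Mul(261, Rational(1, 252)), Mul(31, Rational(1, 66))) = Add(Rational(29, 28), Rational(31, 66)) = Rational(1391, 924)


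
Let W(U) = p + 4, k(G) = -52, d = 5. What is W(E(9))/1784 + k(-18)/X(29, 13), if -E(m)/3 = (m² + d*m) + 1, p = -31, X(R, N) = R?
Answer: -93551/51736 ≈ -1.8082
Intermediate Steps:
E(m) = -3 - 15*m - 3*m² (E(m) = -3*((m² + 5*m) + 1) = -3*(1 + m² + 5*m) = -3 - 15*m - 3*m²)
W(U) = -27 (W(U) = -31 + 4 = -27)
W(E(9))/1784 + k(-18)/X(29, 13) = -27/1784 - 52/29 = -93551/51736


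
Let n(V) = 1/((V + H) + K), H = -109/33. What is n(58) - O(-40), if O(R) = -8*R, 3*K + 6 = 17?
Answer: -205429/642 ≈ -319.98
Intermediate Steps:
K = 11/3 (K = -2 + (1/3)*17 = -2 + 17/3 = 11/3 ≈ 3.6667)
H = -109/33 (H = -109*1/33 = -109/33 ≈ -3.3030)
n(V) = 1/(4/11 + V) (n(V) = 1/((V - 109/33) + 11/3) = 1/((-109/33 + V) + 11/3) = 1/(4/11 + V))
n(58) - O(-40) = 11/(4 + 11*58) - (-8)*(-40) = 11/(4 + 638) - 1*320 = 11/642 - 320 = -205429/642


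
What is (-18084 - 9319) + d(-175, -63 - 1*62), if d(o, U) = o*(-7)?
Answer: -26178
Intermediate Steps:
d(o, U) = -7*o
(-18084 - 9319) + d(-175, -63 - 1*62) = (-18084 - 9319) - 7*(-175) = -27403 + 1225 = -26178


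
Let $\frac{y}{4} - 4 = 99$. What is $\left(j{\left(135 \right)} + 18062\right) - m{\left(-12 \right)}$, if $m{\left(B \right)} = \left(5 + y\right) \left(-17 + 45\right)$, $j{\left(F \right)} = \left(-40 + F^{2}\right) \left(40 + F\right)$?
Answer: $3188761$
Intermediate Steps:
$y = 412$ ($y = 16 + 4 \cdot 99 = 16 + 396 = 412$)
$m{\left(B \right)} = 11676$ ($m{\left(B \right)} = \left(5 + 412\right) \left(-17 + 45\right) = 417 \cdot 28 = 11676$)
$\left(j{\left(135 \right)} + 18062\right) - m{\left(-12 \right)} = \left(\left(-1600 + 135^{3} - 5400 + 40 \cdot 135^{2}\right) + 18062\right) - 11676 = \left(\left(-1600 + 2460375 - 5400 + 40 \cdot 18225\right) + 18062\right) - 11676 = \left(\left(-1600 + 2460375 - 5400 + 729000\right) + 18062\right) - 11676 = \left(3182375 + 18062\right) - 11676 = 3200437 - 11676 = 3188761$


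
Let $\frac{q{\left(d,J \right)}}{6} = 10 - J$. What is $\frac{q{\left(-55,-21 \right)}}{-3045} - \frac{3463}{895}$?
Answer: $- \frac{714087}{181685} \approx -3.9304$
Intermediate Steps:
$q{\left(d,J \right)} = 60 - 6 J$ ($q{\left(d,J \right)} = 6 \left(10 - J\right) = 60 - 6 J$)
$\frac{q{\left(-55,-21 \right)}}{-3045} - \frac{3463}{895} = \frac{60 - -126}{-3045} - \frac{3463}{895} = \left(60 + 126\right) \left(- \frac{1}{3045}\right) - \frac{3463}{895} = 186 \left(- \frac{1}{3045}\right) - \frac{3463}{895} = - \frac{62}{1015} - \frac{3463}{895} = - \frac{714087}{181685}$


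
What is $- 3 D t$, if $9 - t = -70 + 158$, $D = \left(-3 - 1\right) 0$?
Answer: $0$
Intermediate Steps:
$D = 0$ ($D = \left(-4\right) 0 = 0$)
$t = -79$ ($t = 9 - \left(-70 + 158\right) = 9 - 88 = -79$)
$- 3 D t = \left(-3\right) 0 \left(-79\right) = 0 \left(-79\right) = 0$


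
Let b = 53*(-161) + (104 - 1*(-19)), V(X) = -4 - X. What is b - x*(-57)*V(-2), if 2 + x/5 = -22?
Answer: 5270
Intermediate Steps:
x = -120 (x = -10 + 5*(-22) = -10 - 110 = -120)
b = -8410 (b = -8533 + (104 + 19) = -8533 + 123 = -8410)
b - x*(-57)*V(-2) = -8410 - (-120*(-57))*(-4 - 1*(-2)) = -8410 - 6840*(-4 + 2) = -8410 - 6840*(-2) = -8410 - 1*(-13680) = -8410 + 13680 = 5270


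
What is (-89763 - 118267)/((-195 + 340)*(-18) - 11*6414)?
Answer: 104015/36582 ≈ 2.8433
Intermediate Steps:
(-89763 - 118267)/((-195 + 340)*(-18) - 11*6414) = -208030/(145*(-18) - 70554) = -208030/(-2610 - 70554) = -208030/(-73164) = -208030*(-1/73164) = 104015/36582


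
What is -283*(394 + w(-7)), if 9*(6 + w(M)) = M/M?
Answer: -988519/9 ≈ -1.0984e+5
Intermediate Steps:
w(M) = -53/9 (w(M) = -6 + (M/M)/9 = -6 + (1/9)*1 = -6 + 1/9 = -53/9)
-283*(394 + w(-7)) = -283*(394 - 53/9) = -283*3493/9 = -988519/9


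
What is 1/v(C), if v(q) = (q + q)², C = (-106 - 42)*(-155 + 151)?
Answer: 1/1401856 ≈ 7.1334e-7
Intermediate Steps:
C = 592 (C = -148*(-4) = 592)
v(q) = 4*q² (v(q) = (2*q)² = 4*q²)
1/v(C) = 1/(4*592²) = 1/(4*350464) = 1/1401856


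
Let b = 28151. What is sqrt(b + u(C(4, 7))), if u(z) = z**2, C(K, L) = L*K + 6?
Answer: sqrt(29307) ≈ 171.19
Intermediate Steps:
C(K, L) = 6 + K*L (C(K, L) = K*L + 6 = 6 + K*L)
sqrt(b + u(C(4, 7))) = sqrt(28151 + (6 + 4*7)**2) = sqrt(28151 + (6 + 28)**2) = sqrt(28151 + 34**2) = sqrt(28151 + 1156) = sqrt(29307)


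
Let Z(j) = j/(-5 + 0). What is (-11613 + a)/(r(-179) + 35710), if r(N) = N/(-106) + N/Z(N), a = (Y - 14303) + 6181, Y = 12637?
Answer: -752388/3784909 ≈ -0.19879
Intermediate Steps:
Z(j) = -j/5 (Z(j) = j/(-5) = j*(-⅕) = -j/5)
a = 4515 (a = (12637 - 14303) + 6181 = -1666 + 6181 = 4515)
r(N) = -5 - N/106 (r(N) = N/(-106) + N/((-N/5)) = N*(-1/106) + N*(-5/N) = -N/106 - 5 = -5 - N/106)
(-11613 + a)/(r(-179) + 35710) = (-11613 + 4515)/((-5 - 1/106*(-179)) + 35710) = -7098/((-5 + 179/106) + 35710) = -7098/(-351/106 + 35710) = -7098/3784909/106 = -7098*106/3784909 = -752388/3784909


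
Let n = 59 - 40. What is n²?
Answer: 361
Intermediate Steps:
n = 19
n² = 19² = 361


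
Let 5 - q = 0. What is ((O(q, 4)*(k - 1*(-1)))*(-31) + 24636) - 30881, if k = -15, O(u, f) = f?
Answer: -4509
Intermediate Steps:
q = 5 (q = 5 - 1*0 = 5 + 0 = 5)
((O(q, 4)*(k - 1*(-1)))*(-31) + 24636) - 30881 = ((4*(-15 - 1*(-1)))*(-31) + 24636) - 30881 = ((4*(-15 + 1))*(-31) + 24636) - 30881 = ((4*(-14))*(-31) + 24636) - 30881 = (-56*(-31) + 24636) - 30881 = (1736 + 24636) - 30881 = 26372 - 30881 = -4509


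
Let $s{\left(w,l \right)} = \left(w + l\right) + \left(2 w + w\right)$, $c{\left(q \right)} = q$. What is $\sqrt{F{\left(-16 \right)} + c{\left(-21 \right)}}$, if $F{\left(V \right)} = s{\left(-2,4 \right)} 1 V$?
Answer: $\sqrt{43} \approx 6.5574$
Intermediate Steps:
$s{\left(w,l \right)} = l + 4 w$ ($s{\left(w,l \right)} = \left(l + w\right) + 3 w = l + 4 w$)
$F{\left(V \right)} = - 4 V$ ($F{\left(V \right)} = \left(4 + 4 \left(-2\right)\right) 1 V = \left(4 - 8\right) 1 V = \left(-4\right) 1 V = - 4 V$)
$\sqrt{F{\left(-16 \right)} + c{\left(-21 \right)}} = \sqrt{\left(-4\right) \left(-16\right) - 21} = \sqrt{64 - 21} = \sqrt{43}$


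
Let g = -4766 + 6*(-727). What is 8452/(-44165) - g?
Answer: 403129668/44165 ≈ 9127.8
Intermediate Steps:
g = -9128 (g = -4766 - 4362 = -9128)
8452/(-44165) - g = 8452/(-44165) - 1*(-9128) = 8452*(-1/44165) + 9128 = -8452/44165 + 9128 = 403129668/44165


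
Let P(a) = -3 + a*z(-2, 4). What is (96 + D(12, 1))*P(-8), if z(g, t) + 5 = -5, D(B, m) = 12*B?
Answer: 18480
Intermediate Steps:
z(g, t) = -10 (z(g, t) = -5 - 5 = -10)
P(a) = -3 - 10*a (P(a) = -3 + a*(-10) = -3 - 10*a)
(96 + D(12, 1))*P(-8) = (96 + 12*12)*(-3 - 10*(-8)) = (96 + 144)*(-3 + 80) = 240*77 = 18480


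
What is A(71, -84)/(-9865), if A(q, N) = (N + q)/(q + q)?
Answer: 13/1400830 ≈ 9.2802e-6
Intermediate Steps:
A(q, N) = (N + q)/(2*q) (A(q, N) = (N + q)/((2*q)) = (N + q)*(1/(2*q)) = (N + q)/(2*q))
A(71, -84)/(-9865) = ((1/2)*(-84 + 71)/71)/(-9865) = ((1/2)*(1/71)*(-13))*(-1/9865) = -13/142*(-1/9865) = 13/1400830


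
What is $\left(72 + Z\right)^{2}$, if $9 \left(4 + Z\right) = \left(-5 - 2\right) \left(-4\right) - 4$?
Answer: $\frac{44944}{9} \approx 4993.8$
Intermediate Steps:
$Z = - \frac{4}{3}$ ($Z = -4 + \frac{\left(-5 - 2\right) \left(-4\right) - 4}{9} = -4 + \frac{\left(-7\right) \left(-4\right) - 4}{9} = -4 + \frac{28 - 4}{9} = -4 + \frac{1}{9} \cdot 24 = -4 + \frac{8}{3} = - \frac{4}{3} \approx -1.3333$)
$\left(72 + Z\right)^{2} = \left(72 - \frac{4}{3}\right)^{2} = \left(\frac{212}{3}\right)^{2} = \frac{44944}{9}$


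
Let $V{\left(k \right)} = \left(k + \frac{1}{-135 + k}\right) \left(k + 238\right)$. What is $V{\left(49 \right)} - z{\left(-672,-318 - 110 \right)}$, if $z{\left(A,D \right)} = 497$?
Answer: $\frac{1166389}{86} \approx 13563.0$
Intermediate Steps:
$V{\left(k \right)} = \left(238 + k\right) \left(k + \frac{1}{-135 + k}\right)$ ($V{\left(k \right)} = \left(k + \frac{1}{-135 + k}\right) \left(238 + k\right) = \left(238 + k\right) \left(k + \frac{1}{-135 + k}\right)$)
$V{\left(49 \right)} - z{\left(-672,-318 - 110 \right)} = \frac{238 + 49^{3} - 1574321 + 103 \cdot 49^{2}}{-135 + 49} - 497 = \frac{238 + 117649 - 1574321 + 103 \cdot 2401}{-86} - 497 = - \frac{238 + 117649 - 1574321 + 247303}{86} - 497 = \left(- \frac{1}{86}\right) \left(-1209131\right) - 497 = \frac{1209131}{86} - 497 = \frac{1166389}{86}$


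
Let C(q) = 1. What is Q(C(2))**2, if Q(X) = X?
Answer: 1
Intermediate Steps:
Q(C(2))**2 = 1**2 = 1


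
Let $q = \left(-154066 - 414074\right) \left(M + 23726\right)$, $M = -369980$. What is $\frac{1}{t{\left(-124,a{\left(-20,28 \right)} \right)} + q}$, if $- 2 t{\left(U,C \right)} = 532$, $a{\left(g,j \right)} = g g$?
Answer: $\frac{1}{196720747294} \approx 5.0834 \cdot 10^{-12}$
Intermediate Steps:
$a{\left(g,j \right)} = g^{2}$
$t{\left(U,C \right)} = -266$ ($t{\left(U,C \right)} = \left(- \frac{1}{2}\right) 532 = -266$)
$q = 196720747560$ ($q = \left(-154066 - 414074\right) \left(-369980 + 23726\right) = \left(-568140\right) \left(-346254\right) = 196720747560$)
$\frac{1}{t{\left(-124,a{\left(-20,28 \right)} \right)} + q} = \frac{1}{-266 + 196720747560} = \frac{1}{196720747294}$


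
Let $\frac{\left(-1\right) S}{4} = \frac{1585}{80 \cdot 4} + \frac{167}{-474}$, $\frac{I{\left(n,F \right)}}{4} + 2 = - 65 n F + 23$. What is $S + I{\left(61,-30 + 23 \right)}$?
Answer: $\frac{421236583}{3792} \approx 1.1109 \cdot 10^{5}$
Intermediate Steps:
$I{\left(n,F \right)} = 84 - 260 F n$ ($I{\left(n,F \right)} = -8 + 4 \left(- 65 n F + 23\right) = -8 + 4 \left(- 65 F n + 23\right) = -8 + 4 \left(23 - 65 F n\right) = -8 - \left(-92 + 260 F n\right) = 84 - 260 F n$)
$S = - \frac{69785}{3792}$ ($S = - 4 \left(\frac{1585}{80 \cdot 4} + \frac{167}{-474}\right) = - 4 \left(\frac{1585}{320} + 167 \left(- \frac{1}{474}\right)\right) = - 4 \left(1585 \cdot \frac{1}{320} - \frac{167}{474}\right) = - 4 \left(\frac{317}{64} - \frac{167}{474}\right) = \left(-4\right) \frac{69785}{15168} = - \frac{69785}{3792} \approx -18.403$)
$S + I{\left(61,-30 + 23 \right)} = - \frac{69785}{3792} - \left(-84 + 260 \left(-30 + 23\right) 61\right) = - \frac{69785}{3792} - \left(-84 - 111020\right) = - \frac{69785}{3792} + \left(84 + 111020\right) = - \frac{69785}{3792} + 111104 = \frac{421236583}{3792}$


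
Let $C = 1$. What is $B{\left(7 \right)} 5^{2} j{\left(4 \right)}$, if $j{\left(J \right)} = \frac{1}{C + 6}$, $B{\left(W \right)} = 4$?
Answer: $\frac{100}{7} \approx 14.286$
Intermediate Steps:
$j{\left(J \right)} = \frac{1}{7}$ ($j{\left(J \right)} = \frac{1}{1 + 6} = \frac{1}{7}$)
$B{\left(7 \right)} 5^{2} j{\left(4 \right)} = 4 \cdot 5^{2} \cdot \frac{1}{7} = 4 \cdot 25 \cdot \frac{1}{7} = 100 \cdot \frac{1}{7} = \frac{100}{7}$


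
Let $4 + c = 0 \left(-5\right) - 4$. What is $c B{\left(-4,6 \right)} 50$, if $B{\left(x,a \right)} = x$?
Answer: $1600$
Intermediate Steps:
$c = -8$ ($c = -4 + \left(0 \left(-5\right) - 4\right) = -4 + \left(0 - 4\right) = -4 - 4 = -8$)
$c B{\left(-4,6 \right)} 50 = \left(-8\right) \left(-4\right) 50 = 32 \cdot 50 = 1600$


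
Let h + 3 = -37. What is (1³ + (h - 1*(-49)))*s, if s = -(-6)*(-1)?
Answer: -60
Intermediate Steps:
h = -40 (h = -3 - 37 = -40)
s = -6 (s = -1*6 = -6)
(1³ + (h - 1*(-49)))*s = (1³ + (-40 - 1*(-49)))*(-6) = (1 + (-40 + 49))*(-6) = (1 + 9)*(-6) = 10*(-6) = -60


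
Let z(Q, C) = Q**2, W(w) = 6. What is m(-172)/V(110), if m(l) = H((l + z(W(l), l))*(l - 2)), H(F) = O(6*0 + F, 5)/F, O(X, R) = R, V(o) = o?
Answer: 1/520608 ≈ 1.9208e-6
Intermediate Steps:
H(F) = 5/F
m(l) = 5/((-2 + l)*(36 + l)) (m(l) = 5/(((l + 6**2)*(l - 2))) = 5/(((l + 36)*(-2 + l))) = 5/(((36 + l)*(-2 + l))) = 5/(((-2 + l)*(36 + l))) = 5*(1/((-2 + l)*(36 + l))) = 5/((-2 + l)*(36 + l)))
m(-172)/V(110) = (5/(-72 + (-172)**2 + 34*(-172)))/110 = (5/(-72 + 29584 - 5848))*(1/110) = (5/23664)*(1/110) = 1/520608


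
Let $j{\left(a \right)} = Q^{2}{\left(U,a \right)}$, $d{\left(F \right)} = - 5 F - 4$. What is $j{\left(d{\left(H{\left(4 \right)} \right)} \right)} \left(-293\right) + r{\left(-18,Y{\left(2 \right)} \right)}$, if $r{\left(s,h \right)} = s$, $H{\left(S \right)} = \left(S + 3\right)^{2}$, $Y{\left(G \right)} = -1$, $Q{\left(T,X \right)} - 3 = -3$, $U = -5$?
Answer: $-18$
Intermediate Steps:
$Q{\left(T,X \right)} = 0$ ($Q{\left(T,X \right)} = 3 - 3 = 0$)
$H{\left(S \right)} = \left(3 + S\right)^{2}$
$d{\left(F \right)} = -4 - 5 F$
$j{\left(a \right)} = 0$ ($j{\left(a \right)} = 0^{2} = 0$)
$j{\left(d{\left(H{\left(4 \right)} \right)} \right)} \left(-293\right) + r{\left(-18,Y{\left(2 \right)} \right)} = 0 \left(-293\right) - 18 = 0 - 18 = -18$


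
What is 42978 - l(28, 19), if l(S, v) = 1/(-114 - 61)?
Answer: 7521151/175 ≈ 42978.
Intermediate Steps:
l(S, v) = -1/175 (l(S, v) = 1/(-175) = -1/175)
42978 - l(28, 19) = 42978 - 1*(-1/175) = 42978 + 1/175 = 7521151/175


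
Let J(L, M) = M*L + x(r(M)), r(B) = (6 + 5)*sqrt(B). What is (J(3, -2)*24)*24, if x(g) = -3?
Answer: -5184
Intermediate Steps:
r(B) = 11*sqrt(B)
J(L, M) = -3 + L*M (J(L, M) = M*L - 3 = L*M - 3 = -3 + L*M)
(J(3, -2)*24)*24 = ((-3 + 3*(-2))*24)*24 = ((-3 - 6)*24)*24 = -9*24*24 = -216*24 = -5184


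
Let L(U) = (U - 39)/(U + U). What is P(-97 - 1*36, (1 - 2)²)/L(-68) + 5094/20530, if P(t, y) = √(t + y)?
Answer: 2547/10265 + 272*I*√33/107 ≈ 0.24812 + 14.603*I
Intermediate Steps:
L(U) = (-39 + U)/(2*U) (L(U) = (-39 + U)/((2*U)) = (-39 + U)*(1/(2*U)) = (-39 + U)/(2*U))
P(-97 - 1*36, (1 - 2)²)/L(-68) + 5094/20530 = √((-97 - 1*36) + (1 - 2)²)/(((½)*(-39 - 68)/(-68))) + 5094/20530 = √((-97 - 36) + (-1)²)/(((½)*(-1/68)*(-107))) + 5094*(1/20530) = √(-133 + 1)/(107/136) + 2547/10265 = √(-132)*(136/107) + 2547/10265 = (2*I*√33)*(136/107) + 2547/10265 = 272*I*√33/107 + 2547/10265 = 2547/10265 + 272*I*√33/107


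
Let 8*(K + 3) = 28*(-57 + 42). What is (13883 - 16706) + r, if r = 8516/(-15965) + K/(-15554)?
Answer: -1402275661673/496639220 ≈ -2823.5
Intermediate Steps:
K = -111/2 (K = -3 + (28*(-57 + 42))/8 = -3 + (28*(-15))/8 = -3 + (1/8)*(-420) = -3 - 105/2 = -111/2 ≈ -55.500)
r = -263143613/496639220 (r = 8516/(-15965) - 111/2/(-15554) = 8516*(-1/15965) - 111/2*(-1/15554) = -8516/15965 + 111/31108 = -263143613/496639220 ≈ -0.52985)
(13883 - 16706) + r = (13883 - 16706) - 263143613/496639220 = -2823 - 263143613/496639220 = -1402275661673/496639220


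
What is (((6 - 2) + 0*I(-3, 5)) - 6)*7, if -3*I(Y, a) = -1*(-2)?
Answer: -14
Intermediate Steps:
I(Y, a) = -2/3 (I(Y, a) = -(-1)*(-2)/3 = -1/3*2 = -2/3)
(((6 - 2) + 0*I(-3, 5)) - 6)*7 = (((6 - 2) + 0*(-2/3)) - 6)*7 = ((4 + 0) - 6)*7 = (4 - 6)*7 = -2*7 = -14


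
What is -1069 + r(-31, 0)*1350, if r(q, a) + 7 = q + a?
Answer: -52369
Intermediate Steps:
r(q, a) = -7 + a + q (r(q, a) = -7 + (q + a) = -7 + (a + q) = -7 + a + q)
-1069 + r(-31, 0)*1350 = -1069 + (-7 + 0 - 31)*1350 = -1069 - 38*1350 = -1069 - 51300 = -52369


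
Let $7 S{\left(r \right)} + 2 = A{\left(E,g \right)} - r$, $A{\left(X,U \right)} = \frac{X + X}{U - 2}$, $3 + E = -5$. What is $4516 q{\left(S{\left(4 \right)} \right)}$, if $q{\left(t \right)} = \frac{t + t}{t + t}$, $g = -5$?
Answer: $4516$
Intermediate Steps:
$E = -8$ ($E = -3 - 5 = -8$)
$A{\left(X,U \right)} = \frac{2 X}{-2 + U}$
$S{\left(r \right)} = \frac{2}{49} - \frac{r}{7}$ ($S{\left(r \right)} = - \frac{2}{7} + \frac{2 \left(-8\right) \frac{1}{-2 - 5} - r}{7} = - \frac{2}{7} + \frac{2 \left(-8\right) \frac{1}{-7} - r}{7} = - \frac{2}{7} + \frac{2 \left(-8\right) \left(- \frac{1}{7}\right) - r}{7} = - \frac{2}{7} + \frac{\frac{16}{7} - r}{7} = - \frac{2}{7} - \left(- \frac{16}{49} + \frac{r}{7}\right) = \frac{2}{49} - \frac{r}{7}$)
$q{\left(t \right)} = 1$ ($q{\left(t \right)} = \frac{2 t}{2 t} = 2 t \frac{1}{2 t} = 1$)
$4516 q{\left(S{\left(4 \right)} \right)} = 4516 \cdot 1 = 4516$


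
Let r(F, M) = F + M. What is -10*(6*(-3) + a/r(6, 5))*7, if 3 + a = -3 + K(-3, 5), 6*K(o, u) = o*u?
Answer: 14455/11 ≈ 1314.1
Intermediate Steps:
K(o, u) = o*u/6 (K(o, u) = (o*u)/6 = o*u/6)
a = -17/2 (a = -3 + (-3 + (1/6)*(-3)*5) = -3 + (-3 - 5/2) = -3 - 11/2 = -17/2 ≈ -8.5000)
-10*(6*(-3) + a/r(6, 5))*7 = -10*(6*(-3) - 17/(2*(6 + 5)))*7 = -10*(-18 - 17/2/11)*7 = -10*(-18 - 17/2*1/11)*7 = -10*(-18 - 17/22)*7 = -10*(-413/22)*7 = (2065/11)*7 = 14455/11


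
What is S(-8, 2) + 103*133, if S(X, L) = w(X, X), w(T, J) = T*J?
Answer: 13763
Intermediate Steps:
w(T, J) = J*T
S(X, L) = X² (S(X, L) = X*X = X²)
S(-8, 2) + 103*133 = (-8)² + 103*133 = 64 + 13699 = 13763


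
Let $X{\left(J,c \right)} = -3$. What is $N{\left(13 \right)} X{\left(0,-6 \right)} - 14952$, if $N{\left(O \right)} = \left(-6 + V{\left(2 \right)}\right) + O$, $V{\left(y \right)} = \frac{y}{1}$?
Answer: $-14979$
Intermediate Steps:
$V{\left(y \right)} = y$ ($V{\left(y \right)} = y 1 = y$)
$N{\left(O \right)} = -4 + O$ ($N{\left(O \right)} = \left(-6 + 2\right) + O = -4 + O$)
$N{\left(13 \right)} X{\left(0,-6 \right)} - 14952 = \left(-4 + 13\right) \left(-3\right) - 14952 = 9 \left(-3\right) - 14952 = -27 - 14952 = -14979$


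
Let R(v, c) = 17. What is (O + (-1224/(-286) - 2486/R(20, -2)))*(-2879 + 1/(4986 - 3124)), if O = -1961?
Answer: 27405410862645/4526522 ≈ 6.0544e+6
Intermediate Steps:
(O + (-1224/(-286) - 2486/R(20, -2)))*(-2879 + 1/(4986 - 3124)) = (-1961 + (-1224/(-286) - 2486/17))*(-2879 + 1/(4986 - 3124)) = (-1961 + (-1224*(-1/286) - 2486*1/17))*(-2879 + 1/1862) = (-1961 + (612/143 - 2486/17))*(-2879 + 1/1862) = (-1961 - 345094/2431)*(-5360697/1862) = -5112285/2431*(-5360697/1862) = 27405410862645/4526522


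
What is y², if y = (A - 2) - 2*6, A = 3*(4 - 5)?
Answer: 289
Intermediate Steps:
A = -3 (A = 3*(-1) = -3)
y = -17 (y = (-3 - 2) - 2*6 = -5 - 12 = -17)
y² = (-17)² = 289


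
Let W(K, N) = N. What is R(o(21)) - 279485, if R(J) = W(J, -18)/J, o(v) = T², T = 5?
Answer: -6987143/25 ≈ -2.7949e+5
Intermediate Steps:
o(v) = 25 (o(v) = 5² = 25)
R(J) = -18/J
R(o(21)) - 279485 = -18/25 - 279485 = -6987143/25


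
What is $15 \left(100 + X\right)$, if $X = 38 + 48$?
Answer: $2790$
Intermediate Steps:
$X = 86$
$15 \left(100 + X\right) = 15 \left(100 + 86\right) = 15 \cdot 186 = 2790$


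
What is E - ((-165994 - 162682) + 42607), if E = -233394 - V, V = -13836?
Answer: 66511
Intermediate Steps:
E = -219558 (E = -233394 - 1*(-13836) = -233394 + 13836 = -219558)
E - ((-165994 - 162682) + 42607) = -219558 - ((-165994 - 162682) + 42607) = -219558 - (-328676 + 42607) = -219558 - 1*(-286069) = -219558 + 286069 = 66511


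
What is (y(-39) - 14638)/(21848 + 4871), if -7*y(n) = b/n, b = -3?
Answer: -1332059/2431429 ≈ -0.54785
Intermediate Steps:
y(n) = 3/(7*n) (y(n) = -(-3)/(7*n) = 3/(7*n))
(y(-39) - 14638)/(21848 + 4871) = ((3/7)/(-39) - 14638)/(21848 + 4871) = ((3/7)*(-1/39) - 14638)/26719 = (-1/91 - 14638)*(1/26719) = -1332059/91*1/26719 = -1332059/2431429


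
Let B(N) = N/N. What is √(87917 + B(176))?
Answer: √87918 ≈ 296.51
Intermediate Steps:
B(N) = 1
√(87917 + B(176)) = √(87917 + 1) = √87918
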